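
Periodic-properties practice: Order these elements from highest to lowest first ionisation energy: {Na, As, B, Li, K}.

Li is in period 2, group 1; B is in period 2, group 13; Na is in period 3, group 1; K is in period 4, group 1; As is in period 4, group 15.
Across a period the outer electron is held more tightly (higher IE₁); down a group it sits in a higher shell, more shielded, and comes off more easily.
These span different periods and groups, so the two trends combine.
Na > K: they share group 1; the group trend gives Na the larger value.
Li > Na: they share group 1; the group trend gives Li the larger value.
B > Li: B lies to the right of Li in period 2, so the across-period effect alone puts B higher.
As > B: period and group pull opposite ways; the across-period shift dominates (947 vs 801 kJ/mol).
Tabulated first ionization energy (kJ/mol): Li 520, B 801, Na 496, K 419, As 947.
So from highest to lowest: As > B > Li > Na > K.

As > B > Li > Na > K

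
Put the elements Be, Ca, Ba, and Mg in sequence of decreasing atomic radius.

Ba > Ca > Mg > Be

Be is in period 2, group 2; Mg is in period 3, group 2; Ca is in period 4, group 2; Ba is in period 6, group 2.
Atomic radius shrinks across a period as nuclear charge pulls the same shell inward, and grows down a group as new shells are added.
All are in group 2, so atomic radius increases down the group.
So from largest to smallest: Ba > Ca > Mg > Be.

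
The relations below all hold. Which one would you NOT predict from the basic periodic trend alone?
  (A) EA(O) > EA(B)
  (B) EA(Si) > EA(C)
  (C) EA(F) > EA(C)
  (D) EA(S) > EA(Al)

(B)

The general trend: electron affinity increases across a period and decreases down a group.
(A) O (period 2, group 16) vs B (period 2, group 13): the stated order agrees with the simple trend.
(B) Si (period 3, group 14) vs C (period 2, group 14): the stated order contradicts the simple trend.
(C) F (period 2, group 17) vs C (period 2, group 14): the stated order agrees with the simple trend.
(D) S (period 3, group 16) vs Al (period 3, group 13): the stated order agrees with the simple trend.
The exception is (B): Si's larger, more diffuse 3p orbitals accept an added electron slightly more readily than C's compact 2p.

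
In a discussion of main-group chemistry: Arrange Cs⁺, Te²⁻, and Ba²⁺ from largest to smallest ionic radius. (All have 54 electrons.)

All of these have 54 electrons, so size is governed by nuclear charge alone: the more protons, the stronger the pull on the same electron cloud, and the smaller the ion.
Nuclear charges: Ba²⁺ (Z=56), Cs⁺ (Z=55), Te²⁻ (Z=52).
Largest to smallest: Te²⁻ > Cs⁺ > Ba²⁺.

Te²⁻, Cs⁺, Ba²⁺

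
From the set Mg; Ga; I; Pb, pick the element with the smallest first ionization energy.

Ga

Across a period the outer electron is held more tightly (higher IE₁); down a group it sits in a higher shell, more shielded, and comes off more easily.
Here both period and group differ, so the two effects have to be weighed against each other.
Pb > Ga: period and group pull opposite ways; the across-period shift dominates (716 vs 579 kJ/mol).
Mg > Pb: the two effects oppose for this pair; the down-group effect wins (738 vs 716 kJ/mol).
I > Mg: period and group pull opposite ways; the across-period shift dominates (1008 vs 738 kJ/mol).
For reference (kJ/mol): Mg 738, Ga 579, I 1008, Pb 716.
The smallest first ionization energy among these belongs to Ga.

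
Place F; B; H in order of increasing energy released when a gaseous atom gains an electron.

B < H < F

H is in period 1, group 1; B is in period 2, group 13; F is in period 2, group 17.
Electron affinity generally becomes more exothermic across a period toward the halogens and less exothermic down a group.
Neither a single period nor a single group — weigh both effects.
H > B: period and group pull opposite ways; the down-group shift dominates (73 vs 27 kJ/mol).
F > H: period and group pull opposite ways; the across-period shift dominates (328 vs 73 kJ/mol).
Tabulated electron affinity (kJ/mol): H 73, B 27, F 328.
So from lowest to highest: B < H < F.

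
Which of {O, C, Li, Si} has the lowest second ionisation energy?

Si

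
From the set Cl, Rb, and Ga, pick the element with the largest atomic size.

Rb

Cl is in period 3, group 17; Ga is in period 4, group 13; Rb is in period 5, group 1.
Moving right in a period, electrons are added to the same shell under a stronger nuclear pull, so atoms get smaller; moving down, a new shell is opened and atoms get larger.
Here both period and group differ, so the two effects have to be weighed against each other.
Ga > Cl: both effects reinforce here, so Ga is clearly the larger of the two.
Rb > Ga: both effects reinforce here, so Rb is clearly the larger of the two.
Tabulated atomic radius (pm): Cl 99, Ga 124, Rb 210.
The largest atomic size among these belongs to Rb.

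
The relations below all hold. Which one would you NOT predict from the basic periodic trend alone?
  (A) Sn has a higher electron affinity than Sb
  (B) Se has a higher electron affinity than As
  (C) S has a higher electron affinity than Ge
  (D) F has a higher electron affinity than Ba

The general trend: electron affinity increases across a period and decreases down a group.
(A) Sn (period 5, group 14) vs Sb (period 5, group 15): the stated order contradicts the simple trend.
(B) Se (period 4, group 16) vs As (period 4, group 15): the stated order agrees with the simple trend.
(C) S (period 3, group 16) vs Ge (period 4, group 14): the stated order agrees with the simple trend.
(D) F (period 2, group 17) vs Ba (period 6, group 2): the stated order agrees with the simple trend.
The exception is (A): adding an electron to Sb's half-filled 5p³ is unfavourable, so Sn has the more exothermic EA.

(A)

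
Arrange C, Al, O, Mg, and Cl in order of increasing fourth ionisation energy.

IE_4 is the cost of taking one more electron from the +3 cation: C³⁺ still has 1 valence electron; Al³⁺ is the bare [Ne] core; O³⁺ still has 3 valence electrons; Mg³⁺ is already 1 electron into the core; Cl³⁺ still has 4 valence electrons.
Pulling an electron out of a noble-gas core costs far more than removing a remaining valence electron, so Mg and Al sit at the high end of IE_4.
Valence configurations: C³⁺ [He]2s¹, O³⁺ [He]2s²2p¹, Cl³⁺ [Ne]3s²3p².
Approximate IE_4 values (kJ/mol): C 6223, Al 11577, O 7469, Mg 10543, Cl 5159.
Overall IE_4 order: Cl < C < O < Mg < Al.

Cl < C < O < Mg < Al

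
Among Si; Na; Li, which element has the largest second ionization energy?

Li

The second ionization energy removes an electron from the +1 ion. For each element: Si⁺ still has 3 valence electrons; Na⁺ is the bare [Ne] core; Li⁺ is the bare [He] core.
Core electrons are held far more tightly than valence electrons, so Na and Li top the IE_2 order.
Approximate IE_2 values (kJ/mol): Si 1577, Na 4562, Li 7298.
Putting it together, IE_2: Si < Na < Li.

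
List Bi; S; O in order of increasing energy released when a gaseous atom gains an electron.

Bi < O < S

O is in period 2, group 16; S is in period 3, group 16; Bi is in period 6, group 15.
Adding an electron releases more energy for atoms nearer the top right (short of the noble gases).
Here both period and group differ, so the two effects have to be weighed against each other.
O > Bi: both effects reinforce here, so O is clearly the higher of the two.
S > O: this pair runs against the simple trend — see the exception note.
Note the exception: S has a higher electron affinity than O, contrary to the simple trend — the compact 2p subshell of O repels the added electron more than S's larger 3p does.
Tabulated electron affinity (kJ/mol): O 141, S 200, Bi 91.
So from lowest to highest: Bi < O < S.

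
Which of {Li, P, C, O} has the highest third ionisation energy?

Li

After 2 electrons have been removed, what remains? Li²⁺ is already 1 electron into the core; P²⁺ still has 3 valence electrons; C²⁺ still has 2 valence electrons; O²⁺ still has 4 valence electrons.
Breaking into a closed-shell core is much more expensive than removing a leftover valence electron — Li has the largest IE_3 here.
Valence configurations: P²⁺ [Ne]3s²3p¹, C²⁺ [He]2s², O²⁺ [He]2s²2p².
Tabulated IE_3 (kJ/mol): Li 11815, P 2914, C 4620, O 5300.
Putting it together, IE_3: P < C < O < Li.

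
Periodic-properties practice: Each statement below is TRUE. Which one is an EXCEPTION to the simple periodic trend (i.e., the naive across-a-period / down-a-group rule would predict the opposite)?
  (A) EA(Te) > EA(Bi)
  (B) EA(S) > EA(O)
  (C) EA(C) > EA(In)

The general trend: electron affinity increases across a period and decreases down a group.
(A) Te (period 5, group 16) vs Bi (period 6, group 15): the stated order agrees with the simple trend.
(B) S (period 3, group 16) vs O (period 2, group 16): the stated order contradicts the simple trend.
(C) C (period 2, group 14) vs In (period 5, group 13): the stated order agrees with the simple trend.
The exception is (B): the compact 2p subshell of O repels the added electron more than S's larger 3p does.

(B)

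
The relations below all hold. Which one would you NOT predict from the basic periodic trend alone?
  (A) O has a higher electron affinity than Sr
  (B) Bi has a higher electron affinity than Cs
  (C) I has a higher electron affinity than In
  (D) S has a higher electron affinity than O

The general trend: electron affinity increases across a period and decreases down a group.
(A) O (period 2, group 16) vs Sr (period 5, group 2): the stated order agrees with the simple trend.
(B) Bi (period 6, group 15) vs Cs (period 6, group 1): the stated order agrees with the simple trend.
(C) I (period 5, group 17) vs In (period 5, group 13): the stated order agrees with the simple trend.
(D) S (period 3, group 16) vs O (period 2, group 16): the stated order contradicts the simple trend.
The exception is (D): the compact 2p subshell of O repels the added electron more than S's larger 3p does.

(D)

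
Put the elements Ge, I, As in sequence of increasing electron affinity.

As < Ge < I

Ge is in period 4, group 14; As is in period 4, group 15; I is in period 5, group 17.
EA tends to increase across a period and decrease down a group, though the pattern is less regular than for IE or radius.
Neither a single period nor a single group — weigh both effects.
Ge > As: this pair runs against the simple trend — see the exception note.
I > Ge: the two effects oppose for this pair; the across-period effect wins (295 vs 119 kJ/mol).
Note the exception: Ge has a higher electron affinity than As, contrary to the simple trend — adding an electron to As's half-filled 4p³ is unfavourable, so Ge (4p²) has the more exothermic EA.
Tabulated electron affinity (kJ/mol): Ge 119, As 78, I 295.
So from lowest to highest: As < Ge < I.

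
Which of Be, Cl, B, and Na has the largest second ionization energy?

Na

The second ionization energy removes an electron from the +1 ion. For each element: Be⁺ still has 1 valence electron; Cl⁺ still has 6 valence electrons; B⁺ still has 2 valence electrons; Na⁺ is the bare [Ne] core.
Core electrons are held far more tightly than valence electrons, so Na tops the IE_2 order.
Valence configurations: Be⁺ [He]2s¹, Cl⁺ [Ne]3s²3p⁴, B⁺ [He]2s².
Tabulated IE_2 (kJ/mol): Be 1757, Cl 2298, B 2427, Na 4562.
Hence IE_2: Be < Cl < B < Na.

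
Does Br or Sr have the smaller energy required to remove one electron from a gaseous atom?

Br is in period 4, group 17; Sr is in period 5, group 2.
Removing the outermost electron gets harder across a period and easier down a group.
Here both period and group differ, so the two effects have to be weighed against each other.
Br > Sr: both effects reinforce here, so Br is clearly the higher of the two.
Tabulated first ionization energy (kJ/mol): Br 1140, Sr 550.
So Sr has the smaller energy required to remove one electron from a gaseous atom (Sr < Br).

Sr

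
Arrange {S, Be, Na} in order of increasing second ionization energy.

Be, S, Na

IE_2 is the cost of taking one more electron from the +1 cation: S⁺ still has 5 valence electrons; Be⁺ still has 1 valence electron; Na⁺ is the bare [Ne] core.
Breaking into a closed-shell core is much more expensive than removing a leftover valence electron — Na has the largest IE_2 here.
Valence configurations: S⁺ [Ne]3s²3p³, Be⁺ [He]2s¹.
The numbers (kJ/mol): S 2252, Be 1757, Na 4562.
Putting it together, IE_2: Be < S < Na.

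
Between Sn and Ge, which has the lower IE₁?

First ionization energy rises across a period (greater Z_eff holds electrons more tightly) and falls down a group (valence electrons are farther from the nucleus).
All are in group 14, so first ionization energy increases up the group.
So Sn has the lower IE₁ (Sn < Ge).

Sn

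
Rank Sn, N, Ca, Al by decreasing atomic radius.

Ca > Sn > Al > N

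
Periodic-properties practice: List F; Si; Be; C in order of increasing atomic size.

Across a period the added protons contract the valence shell; down a group each new principal shell makes the atom larger.
These span different periods and groups, so the two trends combine.
C > F: C lies to the left of F in period 2, so the across-period effect alone puts C larger.
Be > C: both are in period 2; the period trend gives Be the larger value.
Si > Be: period and group pull opposite ways; the down-group shift dominates (116 vs 102 pm).
For reference (pm): Be 102, C 75, F 64, Si 116.
So from smallest to largest: F < C < Be < Si.

F < C < Be < Si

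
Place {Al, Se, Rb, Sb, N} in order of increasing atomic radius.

N < Se < Al < Sb < Rb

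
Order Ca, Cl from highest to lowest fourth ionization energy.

The fourth ionization energy removes an electron from the +3 ion. For each element: Ca³⁺ is already 1 electron into the core; Cl³⁺ still has 4 valence electrons.
Core electrons are held far more tightly than valence electrons, so Ca tops the IE_4 order.
Approximate IE_4 values (kJ/mol): Ca 6491, Cl 5159.
Hence IE_4: Cl < Ca.

Ca > Cl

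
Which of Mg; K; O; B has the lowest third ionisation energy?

B

The third ionization energy removes an electron from the +2 ion. For each element: Mg²⁺ is the bare [Ne] core; K²⁺ is already 1 electron into the core; O²⁺ still has 4 valence electrons; B²⁺ still has 1 valence electron.
Usually core removal costs more than valence removal, but here the competition is close: a tightly held n=2 valence electron can cost more to remove than an n=3 core electron, so the actual values have to decide it.
Valence configurations: O²⁺ [He]2s²2p², B²⁺ [He]2s¹.
Approximate IE_3 values (kJ/mol): Mg 7733, K 4420, O 5300, B 3660.
Hence IE_3: B < K < O < Mg.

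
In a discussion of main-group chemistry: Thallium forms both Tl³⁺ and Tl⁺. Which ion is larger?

Tl⁺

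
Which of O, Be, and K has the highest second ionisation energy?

IE_2 is the cost of taking one more electron from the +1 cation: O⁺ still has 5 valence electrons; Be⁺ still has 1 valence electron; K⁺ is the bare [Ar] core.
Usually core removal costs more than valence removal, but here the competition is close: a tightly held n=2 valence electron can cost more to remove than an n=3 core electron, so the actual values have to decide it.
Valence configurations: O⁺ [He]2s²2p³, Be⁺ [He]2s¹.
Tabulated IE_2 (kJ/mol): O 3388, Be 1757, K 3052.
So the second ionization energies run Be < K < O.

O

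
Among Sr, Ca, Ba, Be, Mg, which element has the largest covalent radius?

Ba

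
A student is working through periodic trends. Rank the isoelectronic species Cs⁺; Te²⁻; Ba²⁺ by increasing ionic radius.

All of these have 54 electrons, so size is governed by nuclear charge alone: the more protons, the stronger the pull on the same electron cloud, and the smaller the ion.
Nuclear charges: Ba²⁺ (Z=56), Cs⁺ (Z=55), Te²⁻ (Z=52).
Smallest to largest: Ba²⁺ < Cs⁺ < Te²⁻.

Ba²⁺, Cs⁺, Te²⁻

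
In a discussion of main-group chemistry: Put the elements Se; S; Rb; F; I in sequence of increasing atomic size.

F < S < Se < I < Rb

F is in period 2, group 17; S is in period 3, group 16; Se is in period 4, group 16; Rb is in period 5, group 1; I is in period 5, group 17.
Radius decreases left→right (rising Z_eff, same n) and increases top→bottom (higher n).
Here both period and group differ, so the two effects have to be weighed against each other.
S > F: relative to F, both the across-period and down-group shifts push S's atomic radius up.
Se > S: Se sits below S in group 16, so the down-group effect alone puts Se larger.
I > Se: period and group pull opposite ways; the down-group shift dominates (133 vs 116 pm).
Rb > I: both are in period 5; the period trend gives Rb the larger value.
Tabulated atomic radius (pm): F 64, S 103, Se 116, Rb 210, I 133.
So from smallest to largest: F < S < Se < I < Rb.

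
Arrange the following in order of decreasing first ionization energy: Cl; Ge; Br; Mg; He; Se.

He > Cl > Br > Se > Ge > Mg

IE₁ increases left→right with effective nuclear charge and decreases top→bottom as the valence shell moves farther out.
Here both period and group differ, so the two effects have to be weighed against each other.
Ge > Mg: period and group pull opposite ways; the across-period shift dominates (762 vs 738 kJ/mol).
Se > Ge: Se lies to the right of Ge in period 4, so the across-period effect alone puts Se higher.
Br > Se: both are in period 4; the period trend gives Br the larger value.
Cl > Br: Cl sits above Br in group 17, so the down-group effect alone puts Cl higher.
He > Cl: relative to Cl, both the across-period and down-group shifts push He's first ionization energy up.
Tabulated first ionization energy (kJ/mol): He 2372, Mg 738, Cl 1251, Ge 762, Se 941, Br 1140.
So from highest to lowest: He > Cl > Br > Se > Ge > Mg.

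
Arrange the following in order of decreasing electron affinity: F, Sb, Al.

EA tends to increase across a period and decrease down a group, though the pattern is less regular than for IE or radius.
These span different periods and groups, so the two trends combine.
Sb > Al: period and group pull opposite ways; the across-period shift dominates (103 vs 42 kJ/mol).
F > Sb: relative to Sb, both the across-period and down-group shifts push F's electron affinity up.
Approximate values (kJ/mol): F 328, Al 42, Sb 103.
So from highest to lowest: F > Sb > Al.

F, Sb, Al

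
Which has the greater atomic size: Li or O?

Li

Atomic radius shrinks across a period as nuclear charge pulls the same shell inward, and grows down a group as new shells are added.
All lie in period 2, so atomic radius increases right to left.
So Li has the greater atomic size (Li > O).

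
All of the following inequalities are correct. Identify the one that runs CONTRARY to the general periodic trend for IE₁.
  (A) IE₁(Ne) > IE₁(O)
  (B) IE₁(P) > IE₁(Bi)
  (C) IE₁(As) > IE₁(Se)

(C)

The general trend: IE₁ increases across a period and decreases down a group.
(A) Ne (period 2, group 18) vs O (period 2, group 16): the stated order agrees with the simple trend.
(B) P (period 3, group 15) vs Bi (period 6, group 15): the stated order agrees with the simple trend.
(C) As (period 4, group 15) vs Se (period 4, group 16): the stated order contradicts the simple trend.
The exception is (C): Se (4p⁴) ionizes more easily than half-filled As (4p³).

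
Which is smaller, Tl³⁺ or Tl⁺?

Tl³⁺

Both ions have Z = 81 protons, but Tl³⁺ has lost more electrons, so its remaining electrons feel a larger effective nuclear charge per electron and are pulled in more tightly.
Higher positive charge → smaller ion, so Tl⁺ > Tl³⁺.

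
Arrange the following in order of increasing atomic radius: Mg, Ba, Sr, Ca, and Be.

Be, Mg, Ca, Sr, Ba

Be is in period 2, group 2; Mg is in period 3, group 2; Ca is in period 4, group 2; Sr is in period 5, group 2; Ba is in period 6, group 2.
Atomic radius shrinks across a period as nuclear charge pulls the same shell inward, and grows down a group as new shells are added.
All are in group 2, so atomic radius increases down the group.
So from smallest to largest: Be < Mg < Ca < Sr < Ba.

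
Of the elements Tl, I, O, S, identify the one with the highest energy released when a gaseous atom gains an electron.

I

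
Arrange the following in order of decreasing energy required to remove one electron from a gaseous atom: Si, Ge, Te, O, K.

O > Te > Si > Ge > K

O is in period 2, group 16; Si is in period 3, group 14; K is in period 4, group 1; Ge is in period 4, group 14; Te is in period 5, group 16.
First ionization energy rises across a period (greater Z_eff holds electrons more tightly) and falls down a group (valence electrons are farther from the nucleus).
Neither a single period nor a single group — weigh both effects.
Ge > K: both are in period 4; the period trend gives Ge the larger value.
Si > Ge: they share group 14; the group trend gives Si the larger value.
Te > Si: the two effects oppose for this pair; the across-period effect wins (869 vs 786 kJ/mol).
O > Te: O sits above Te in group 16, so the down-group effect alone puts O higher.
Tabulated first ionization energy (kJ/mol): O 1314, Si 786, K 419, Ge 762, Te 869.
So from highest to lowest: O > Te > Si > Ge > K.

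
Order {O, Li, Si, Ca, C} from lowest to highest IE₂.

The second ionization energy removes an electron from the +1 ion. For each element: O⁺ still has 5 valence electrons; Li⁺ is the bare [He] core; Si⁺ still has 3 valence electrons; Ca⁺ still has 1 valence electron; C⁺ still has 3 valence electrons.
Core electrons are held far more tightly than valence electrons, so Li tops the IE_2 order.
Valence configurations: O⁺ [He]2s²2p³, Si⁺ [Ne]3s²3p¹, Ca⁺ [Ar]4s¹, C⁺ [He]2s²2p¹.
Approximate IE_2 values (kJ/mol): O 3388, Li 7298, Si 1577, Ca 1145, C 2353.
Putting it together, IE_2: Ca < Si < C < O < Li.

Ca, Si, C, O, Li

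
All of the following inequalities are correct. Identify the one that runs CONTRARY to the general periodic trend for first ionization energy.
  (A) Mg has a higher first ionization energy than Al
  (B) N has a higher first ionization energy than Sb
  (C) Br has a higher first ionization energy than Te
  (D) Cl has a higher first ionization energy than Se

(A)

The general trend: first ionization energy increases across a period and decreases down a group.
(A) Mg (period 3, group 2) vs Al (period 3, group 13): the stated order contradicts the simple trend.
(B) N (period 2, group 15) vs Sb (period 5, group 15): the stated order agrees with the simple trend.
(C) Br (period 4, group 17) vs Te (period 5, group 16): the stated order agrees with the simple trend.
(D) Cl (period 3, group 17) vs Se (period 4, group 16): the stated order agrees with the simple trend.
The exception is (A): Al's single 3p electron is easier to remove than one from Mg's filled 3s².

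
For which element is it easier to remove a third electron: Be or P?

P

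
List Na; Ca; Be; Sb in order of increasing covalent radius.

Be, Sb, Na, Ca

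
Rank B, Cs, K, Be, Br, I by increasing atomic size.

B < Be < Br < I < K < Cs

Be is in period 2, group 2; B is in period 2, group 13; K is in period 4, group 1; Br is in period 4, group 17; I is in period 5, group 17; Cs is in period 6, group 1.
Radius decreases left→right (rising Z_eff, same n) and increases top→bottom (higher n).
These span different periods and groups, so the two trends combine.
Be > B: both are in period 2; the period trend gives Be the larger value.
Br > Be: the two effects oppose for this pair; the down-group effect wins (114 vs 102 pm).
I > Br: they share group 17; the group trend gives I the larger value.
K > I: the two effects oppose for this pair; the across-period effect wins (196 vs 133 pm).
Cs > K: they share group 1; the group trend gives Cs the larger value.
Approximate values (pm): Be 102, B 85, K 196, Br 114, I 133, Cs 232.
So from smallest to largest: B < Be < Br < I < K < Cs.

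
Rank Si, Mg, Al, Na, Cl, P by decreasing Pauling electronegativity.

Na is in period 3, group 1; Mg is in period 3, group 2; Al is in period 3, group 13; Si is in period 3, group 14; P is in period 3, group 15; Cl is in period 3, group 17.
Electronegativity increases across a period and decreases down a group, tracking effective nuclear charge and atomic size.
All lie in period 3, so electronegativity increases left to right.
So from highest to lowest: Cl > P > Si > Al > Mg > Na.

Cl, P, Si, Al, Mg, Na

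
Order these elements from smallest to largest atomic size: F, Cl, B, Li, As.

Atomic radius shrinks across a period as nuclear charge pulls the same shell inward, and grows down a group as new shells are added.
Neither a single period nor a single group — weigh both effects.
B > F: B lies to the left of F in period 2, so the across-period effect alone puts B larger.
Cl > B: period and group pull opposite ways; the down-group shift dominates (99 vs 85 pm).
As > Cl: both effects reinforce here, so As is clearly the larger of the two.
Li > As: period and group pull opposite ways; the across-period shift dominates (133 vs 121 pm).
Approximate values (pm): Li 133, B 85, F 64, Cl 99, As 121.
So from smallest to largest: F < B < Cl < As < Li.

F, B, Cl, As, Li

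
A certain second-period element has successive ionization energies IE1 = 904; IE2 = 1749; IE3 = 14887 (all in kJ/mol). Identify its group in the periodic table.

Look for the largest jump between consecutive ionization energies: IE3/IE2 ≈ 8.5, far larger than any earlier ratio.
That jump marks the point where a core electron is being removed. So the atom has 2 valence electrons.
A main-group element with 2 valence electrons is in group 2.

Group 2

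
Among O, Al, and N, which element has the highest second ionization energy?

O

Consider each +1 ion: O⁺ still has 5 valence electrons; Al⁺ still has 2 valence electrons; N⁺ still has 4 valence electrons.
All are still removing valence electrons, so compare the +1 ions as you would atoms: IE_2 generally rises across a period (higher Z_eff) and falls down a group (larger shell), subject to the usual subshell exceptions.
Valence configurations: O⁺ [He]2s²2p³, Al⁺ [Ne]3s², N⁺ [He]2s²2p².
Tabulated IE_2 (kJ/mol): O 3388, Al 1817, N 2856.
So the second ionization energies run Al < N < O.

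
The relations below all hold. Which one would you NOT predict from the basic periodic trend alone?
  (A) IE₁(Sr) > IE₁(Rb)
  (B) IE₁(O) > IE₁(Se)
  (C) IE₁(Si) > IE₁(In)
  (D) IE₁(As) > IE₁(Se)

The general trend: first ionization energy increases across a period and decreases down a group.
(A) Sr (period 5, group 2) vs Rb (period 5, group 1): the stated order agrees with the simple trend.
(B) O (period 2, group 16) vs Se (period 4, group 16): the stated order agrees with the simple trend.
(C) Si (period 3, group 14) vs In (period 5, group 13): the stated order agrees with the simple trend.
(D) As (period 4, group 15) vs Se (period 4, group 16): the stated order contradicts the simple trend.
The exception is (D): Se (4p⁴) ionizes more easily than half-filled As (4p³).

(D)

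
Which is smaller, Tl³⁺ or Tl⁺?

Tl³⁺

Both ions have Z = 81 protons, but Tl³⁺ has lost more electrons, so its remaining electrons feel a larger effective nuclear charge per electron and are pulled in more tightly.
Higher positive charge → smaller ion, so Tl⁺ > Tl³⁺.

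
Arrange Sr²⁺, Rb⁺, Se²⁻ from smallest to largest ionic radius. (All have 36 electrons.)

Sr²⁺, Rb⁺, Se²⁻

All of these have 36 electrons, so size is governed by nuclear charge alone: the more protons, the stronger the pull on the same electron cloud, and the smaller the ion.
Nuclear charges: Sr²⁺ (Z=38), Rb⁺ (Z=37), Se²⁻ (Z=34).
Smallest to largest: Sr²⁺ < Rb⁺ < Se²⁻.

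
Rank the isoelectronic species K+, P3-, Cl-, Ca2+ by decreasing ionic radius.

All of these have 18 electrons, so size is governed by nuclear charge alone: the more protons, the stronger the pull on the same electron cloud, and the smaller the ion.
Nuclear charges: Ca2+ (Z=20), K+ (Z=19), Cl- (Z=17), P3- (Z=15).
Largest to smallest: P3- > Cl- > K+ > Ca2+.

P3-, Cl-, K+, Ca2+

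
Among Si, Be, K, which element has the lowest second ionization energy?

Si

Consider each +1 ion: Si⁺ still has 3 valence electrons; Be⁺ still has 1 valence electron; K⁺ is the bare [Ar] core.
Core electrons are held far more tightly than valence electrons, so K tops the IE_2 order.
Valence configurations: Si⁺ [Ne]3s²3p¹, Be⁺ [He]2s¹.
Tabulated IE_2 (kJ/mol): Si 1577, Be 1757, K 3052.
So the second ionization energies run Si < Be < K.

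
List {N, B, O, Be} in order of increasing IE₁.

B, Be, O, N

Be is in period 2, group 2; B is in period 2, group 13; N is in period 2, group 15; O is in period 2, group 16.
Across a period the outer electron is held more tightly (higher IE₁); down a group it sits in a higher shell, more shielded, and comes off more easily.
All lie in period 2; the across-period trend (first ionization energy increases left to right) applies, with the exception below.
Note the exception: Be has a higher first ionization energy than B, contrary to the simple trend — removing B's lone 2p electron is easier than breaking Be's filled 2s².
Note the exception: N has a higher first ionization energy than O, contrary to the simple trend — pairing an electron in O's 2p⁴ costs repulsion energy, so O ionizes more easily than half-filled N (2p³).
For reference (kJ/mol): Be 900, B 801, N 1402, O 1314.
So from lowest to highest: B < Be < O < N.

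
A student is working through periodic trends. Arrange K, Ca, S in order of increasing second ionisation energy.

After 1 electron has been removed, what remains? K⁺ is the bare [Ar] core; Ca⁺ still has 1 valence electron; S⁺ still has 5 valence electrons.
Breaking into a closed-shell core is much more expensive than removing a leftover valence electron — K has the largest IE_2 here.
Valence configurations: Ca⁺ [Ar]4s¹, S⁺ [Ne]3s²3p³.
Approximate IE_2 values (kJ/mol): K 3052, Ca 1145, S 2252.
Hence IE_2: Ca < S < K.

Ca < S < K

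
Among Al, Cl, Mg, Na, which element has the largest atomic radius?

Na

Na is in period 3, group 1; Mg is in period 3, group 2; Al is in period 3, group 13; Cl is in period 3, group 17.
Atomic radius shrinks across a period as nuclear charge pulls the same shell inward, and grows down a group as new shells are added.
All lie in period 3, so atomic radius increases right to left.
The largest atomic radius among these belongs to Na.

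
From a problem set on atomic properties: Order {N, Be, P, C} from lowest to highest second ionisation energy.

Be, P, C, N

The second ionization energy removes an electron from the +1 ion. For each element: N⁺ still has 4 valence electrons; Be⁺ still has 1 valence electron; P⁺ still has 4 valence electrons; C⁺ still has 3 valence electrons.
All are still removing valence electrons, so compare the +1 ions as you would atoms: IE_2 generally rises across a period (higher Z_eff) and falls down a group (larger shell), subject to the usual subshell exceptions.
Valence configurations: N⁺ [He]2s²2p², Be⁺ [He]2s¹, P⁺ [Ne]3s²3p², C⁺ [He]2s²2p¹.
Approximate IE_2 values (kJ/mol): N 2856, Be 1757, P 1907, C 2353.
Hence IE_2: Be < P < C < N.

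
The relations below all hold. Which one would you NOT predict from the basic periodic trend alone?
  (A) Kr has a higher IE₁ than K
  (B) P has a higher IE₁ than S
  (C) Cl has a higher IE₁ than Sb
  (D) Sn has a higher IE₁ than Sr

The general trend: IE₁ increases across a period and decreases down a group.
(A) Kr (period 4, group 18) vs K (period 4, group 1): the stated order agrees with the simple trend.
(B) P (period 3, group 15) vs S (period 3, group 16): the stated order contradicts the simple trend.
(C) Cl (period 3, group 17) vs Sb (period 5, group 15): the stated order agrees with the simple trend.
(D) Sn (period 5, group 14) vs Sr (period 5, group 2): the stated order agrees with the simple trend.
The exception is (B): S (3p⁴) ionizes more easily than half-filled P (3p³) because the paired 3p electron in S is pushed out by e⁻–e⁻ repulsion.

(B)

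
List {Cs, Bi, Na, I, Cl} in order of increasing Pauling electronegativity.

Na is in period 3, group 1; Cl is in period 3, group 17; I is in period 5, group 17; Cs is in period 6, group 1; Bi is in period 6, group 15.
Atoms toward the upper right of the periodic table pull bonding electrons most strongly.
Neither a single period nor a single group — weigh both effects.
Na > Cs: they share group 1; the group trend gives Na the larger value.
Bi > Na: period and group pull opposite ways; the across-period shift dominates (2.02 vs 0.93).
I > Bi: both effects reinforce here, so I is clearly the higher of the two.
Cl > I: Cl sits above I in group 17, so the down-group effect alone puts Cl higher.
Tabulated electronegativity (Pauling): Na 0.93, Cl 3.16, I 2.66, Cs 0.79, Bi 2.02.
So from lowest to highest: Cs < Na < Bi < I < Cl.

Cs, Na, Bi, I, Cl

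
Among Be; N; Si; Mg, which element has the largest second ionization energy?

Consider each +1 ion: Be⁺ still has 1 valence electron; N⁺ still has 4 valence electrons; Si⁺ still has 3 valence electrons; Mg⁺ still has 1 valence electron.
All are still removing valence electrons, so compare the +1 ions as you would atoms: IE_2 generally rises across a period (higher Z_eff) and falls down a group (larger shell), subject to the usual subshell exceptions.
Valence configurations: Be⁺ [He]2s¹, N⁺ [He]2s²2p², Si⁺ [Ne]3s²3p¹, Mg⁺ [Ne]3s¹.
Approximate IE_2 values (kJ/mol): Be 1757, N 2856, Si 1577, Mg 1451.
So the second ionization energies run Mg < Si < Be < N.

N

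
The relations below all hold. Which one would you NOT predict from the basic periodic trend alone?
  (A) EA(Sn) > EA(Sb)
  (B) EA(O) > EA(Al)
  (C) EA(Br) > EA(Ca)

(A)

The general trend: electron affinity increases across a period and decreases down a group.
(A) Sn (period 5, group 14) vs Sb (period 5, group 15): the stated order contradicts the simple trend.
(B) O (period 2, group 16) vs Al (period 3, group 13): the stated order agrees with the simple trend.
(C) Br (period 4, group 17) vs Ca (period 4, group 2): the stated order agrees with the simple trend.
The exception is (A): adding an electron to Sb's half-filled 5p³ is unfavourable, so Sn has the more exothermic EA.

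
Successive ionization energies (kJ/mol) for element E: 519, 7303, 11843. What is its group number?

Look for the largest jump between consecutive ionization energies: IE2/IE1 ≈ 14.1, far larger than any earlier ratio.
That jump marks the point where a core electron is being removed. So the atom has 1 valence electron.
A main-group element with 1 valence electron is in group 1.

Group 1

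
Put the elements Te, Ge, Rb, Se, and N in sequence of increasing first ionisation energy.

Rb < Ge < Te < Se < N

N is in period 2, group 15; Ge is in period 4, group 14; Se is in period 4, group 16; Rb is in period 5, group 1; Te is in period 5, group 16.
IE₁ increases left→right with effective nuclear charge and decreases top→bottom as the valence shell moves farther out.
These span different periods and groups, so the two trends combine.
Ge > Rb: both effects reinforce here, so Ge is clearly the higher of the two.
Te > Ge: the two effects oppose for this pair; the across-period effect wins (869 vs 762 kJ/mol).
Se > Te: Se sits above Te in group 16, so the down-group effect alone puts Se higher.
N > Se: period and group pull opposite ways; the down-group shift dominates (1402 vs 941 kJ/mol).
Tabulated first ionization energy (kJ/mol): N 1402, Ge 762, Se 941, Rb 403, Te 869.
So from lowest to highest: Rb < Ge < Te < Se < N.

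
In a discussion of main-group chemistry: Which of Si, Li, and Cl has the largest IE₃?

Li

IE_3 is the cost of taking one more electron from the +2 cation: Si²⁺ still has 2 valence electrons; Li²⁺ is already 1 electron into the core; Cl²⁺ still has 5 valence electrons.
Pulling an electron out of a noble-gas core costs far more than removing a remaining valence electron, so Li sits at the high end of IE_3.
Valence configurations: Si²⁺ [Ne]3s², Cl²⁺ [Ne]3s²3p³.
Approximate IE_3 values (kJ/mol): Si 3232, Li 11815, Cl 3822.
So the third ionization energies run Si < Cl < Li.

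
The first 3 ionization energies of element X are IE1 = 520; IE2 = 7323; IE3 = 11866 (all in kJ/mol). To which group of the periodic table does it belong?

Group 1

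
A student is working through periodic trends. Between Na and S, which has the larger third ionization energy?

Na

IE_3 is the cost of taking one more electron from the +2 cation: Na²⁺ is already 1 electron into the core; S²⁺ still has 4 valence electrons.
Pulling an electron out of a noble-gas core costs far more than removing a remaining valence electron, so Na sits at the high end of IE_3.
The numbers (kJ/mol): Na 6910, S 3357.
Overall IE_3 order: S < Na.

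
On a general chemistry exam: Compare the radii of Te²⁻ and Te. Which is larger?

Forming Te²⁻ adds 2 electrons to Te. More electron–electron repulsion in the same shell, with unchanged nuclear charge, lets the cloud expand.
An anion is larger than its parent atom: Te²⁻ > Te.

Te²⁻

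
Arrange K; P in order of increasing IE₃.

P < K

The third ionization energy removes an electron from the +2 ion. For each element: K²⁺ is already 1 electron into the core; P²⁺ still has 3 valence electrons.
Breaking into a closed-shell core is much more expensive than removing a leftover valence electron — K has the largest IE_3 here.
The numbers (kJ/mol): K 4420, P 2914.
Putting it together, IE_3: P < K.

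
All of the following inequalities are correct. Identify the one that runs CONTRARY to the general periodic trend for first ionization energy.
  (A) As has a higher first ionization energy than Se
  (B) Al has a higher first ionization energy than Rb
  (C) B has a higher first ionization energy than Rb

(A)

The general trend: first ionization energy increases across a period and decreases down a group.
(A) As (period 4, group 15) vs Se (period 4, group 16): the stated order contradicts the simple trend.
(B) Al (period 3, group 13) vs Rb (period 5, group 1): the stated order agrees with the simple trend.
(C) B (period 2, group 13) vs Rb (period 5, group 1): the stated order agrees with the simple trend.
The exception is (A): Se (4p⁴) ionizes more easily than half-filled As (4p³).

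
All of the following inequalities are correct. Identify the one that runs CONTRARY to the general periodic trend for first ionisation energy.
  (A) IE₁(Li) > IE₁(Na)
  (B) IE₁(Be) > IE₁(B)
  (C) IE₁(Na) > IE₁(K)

(B)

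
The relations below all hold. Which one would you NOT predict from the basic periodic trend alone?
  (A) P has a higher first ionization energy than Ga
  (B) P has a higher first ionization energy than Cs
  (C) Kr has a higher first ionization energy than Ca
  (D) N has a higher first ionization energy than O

(D)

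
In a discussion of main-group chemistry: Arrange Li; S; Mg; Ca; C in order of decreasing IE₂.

After 1 electron has been removed, what remains? Li⁺ is the bare [He] core; S⁺ still has 5 valence electrons; Mg⁺ still has 1 valence electron; Ca⁺ still has 1 valence electron; C⁺ still has 3 valence electrons.
Pulling an electron out of a noble-gas core costs far more than removing a remaining valence electron, so Li sits at the high end of IE_2.
Valence configurations: S⁺ [Ne]3s²3p³, Mg⁺ [Ne]3s¹, Ca⁺ [Ar]4s¹, C⁺ [He]2s²2p¹.
Approximate IE_2 values (kJ/mol): Li 7298, S 2252, Mg 1451, Ca 1145, C 2353.
Hence IE_2: Ca < Mg < S < C < Li.

Li, C, S, Mg, Ca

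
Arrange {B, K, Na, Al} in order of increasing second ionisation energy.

Al < B < K < Na

The second ionization energy removes an electron from the +1 ion. For each element: B⁺ still has 2 valence electrons; K⁺ is the bare [Ar] core; Na⁺ is the bare [Ne] core; Al⁺ still has 2 valence electrons.
Breaking into a closed-shell core is much more expensive than removing a leftover valence electron — K and Na have the largest IE_2 here.
Valence configurations: B⁺ [He]2s², Al⁺ [Ne]3s².
Approximate IE_2 values (kJ/mol): B 2427, K 3052, Na 4562, Al 1817.
Overall IE_2 order: Al < B < K < Na.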